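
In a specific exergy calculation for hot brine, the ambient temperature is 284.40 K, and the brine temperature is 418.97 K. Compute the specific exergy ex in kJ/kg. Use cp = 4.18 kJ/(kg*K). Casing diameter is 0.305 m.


ex = cp * ((T_b - T_0) - T_0 * ln(T_b/T_0))
ex = 4.18 * ((418.97 - 284.40) - 284.40 * ln(418.97/284.40))
ex = 101.94 kJ/kg


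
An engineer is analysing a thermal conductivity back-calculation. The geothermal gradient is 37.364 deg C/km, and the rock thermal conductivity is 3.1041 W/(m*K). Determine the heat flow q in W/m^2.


q = k * grad / 1000
q = 3.1041 * 37.364 / 1000
q = 0.11598 W/m^2


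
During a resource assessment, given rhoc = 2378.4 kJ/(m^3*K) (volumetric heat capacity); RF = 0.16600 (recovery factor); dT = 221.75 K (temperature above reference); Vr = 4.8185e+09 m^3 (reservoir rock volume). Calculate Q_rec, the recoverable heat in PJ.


Step 1: Q_s = Vr*rhoc*dT/1e12 = 4.8185e+09*2378.4*221.75/1e12 = 2541.326 PJ
Step 2: Q_rec = Q_s * RF = 2541.326 * 0.166 = 421.86 PJ
Q_rec = 421.86 PJ


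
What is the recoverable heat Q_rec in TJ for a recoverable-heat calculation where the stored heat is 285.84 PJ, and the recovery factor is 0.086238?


Q_rec = Q_s * RF
Q_rec = 285.84 * 0.086238
Q_rec = 24.65027 PJ
Convert: 24.65027 PJ * 1000.0 = 24650 TJ
Q_rec = 24650 TJ


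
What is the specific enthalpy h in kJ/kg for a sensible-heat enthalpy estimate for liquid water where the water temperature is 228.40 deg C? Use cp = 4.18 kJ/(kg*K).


h = cp * T
h = 4.18 * 228.40
h = 954.71 kJ/kg


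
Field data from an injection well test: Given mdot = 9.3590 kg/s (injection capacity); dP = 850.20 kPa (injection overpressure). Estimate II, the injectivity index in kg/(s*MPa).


II = mdot * 1000 / dP
II = 9.3590 * 1000 / 850.20
II = 11.008 kg/(s*MPa)


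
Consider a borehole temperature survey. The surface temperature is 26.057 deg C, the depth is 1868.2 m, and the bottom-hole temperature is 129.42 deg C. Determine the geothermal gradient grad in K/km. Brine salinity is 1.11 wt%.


grad = (T_d - T_surf) / d * 1000
grad = (129.42 - 26.057) / 1868.2 * 1000
grad = 55.32759 deg C/km
Convert: 55.32759 deg C/km * 1.0 = 55.328 K/km
grad = 55.328 K/km


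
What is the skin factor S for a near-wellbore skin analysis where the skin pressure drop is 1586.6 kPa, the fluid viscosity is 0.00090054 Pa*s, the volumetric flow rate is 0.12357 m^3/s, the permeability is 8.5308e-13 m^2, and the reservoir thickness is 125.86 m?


S = dP_s * 1000 * 2*pi*k*hr / (q*mu)
S = 1586.6 * 1000 * 2*pi*8.5308e-13*125.86 / (0.12357*0.00090054)
S = 9.6185


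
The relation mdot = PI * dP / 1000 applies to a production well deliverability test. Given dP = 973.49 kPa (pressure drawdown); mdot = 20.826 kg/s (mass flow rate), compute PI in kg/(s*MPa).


PI = mdot * 1000 / dP
PI = 20.826 * 1000 / 973.49
PI = 21.393 kg/(s*MPa)


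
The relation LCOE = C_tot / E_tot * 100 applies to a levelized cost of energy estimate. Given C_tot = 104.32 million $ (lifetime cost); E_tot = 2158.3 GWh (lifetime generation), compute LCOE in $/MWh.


LCOE = C_tot / E_tot * 100
LCOE = 104.32 / 2158.3 * 100
LCOE = 4.833434 cents/kWh
Convert: 4.833434 cents/kWh * 10.0 = 48.334 $/MWh
LCOE = 48.334 $/MWh


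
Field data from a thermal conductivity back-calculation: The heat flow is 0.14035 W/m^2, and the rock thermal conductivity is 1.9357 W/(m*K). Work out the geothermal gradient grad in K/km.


grad = q / k * 1000
grad = 0.14035 / 1.9357 * 1000
grad = 72.50607 deg C/km
Convert: 72.50607 deg C/km * 1.0 = 72.506 K/km
grad = 72.506 K/km


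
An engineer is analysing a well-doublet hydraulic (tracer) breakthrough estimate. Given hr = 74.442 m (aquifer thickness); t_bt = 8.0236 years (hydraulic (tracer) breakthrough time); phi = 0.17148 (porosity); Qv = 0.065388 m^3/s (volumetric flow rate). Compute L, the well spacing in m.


L = sqrt(t_bt*365.25*86400*3*Qv / (pi*hr*phi))
L = sqrt(8.0236*365.25*86400*3*0.065388 / (pi*74.442*0.17148))
L = 1112.9 m


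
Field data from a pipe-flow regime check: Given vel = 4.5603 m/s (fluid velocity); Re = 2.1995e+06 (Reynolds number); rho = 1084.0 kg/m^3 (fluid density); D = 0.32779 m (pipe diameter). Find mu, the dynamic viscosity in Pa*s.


mu = rho * vel * D / Re
mu = 1084.0 * 4.5603 * 0.32779 / 2.1995e+06
mu = 0.00073671 Pa*s


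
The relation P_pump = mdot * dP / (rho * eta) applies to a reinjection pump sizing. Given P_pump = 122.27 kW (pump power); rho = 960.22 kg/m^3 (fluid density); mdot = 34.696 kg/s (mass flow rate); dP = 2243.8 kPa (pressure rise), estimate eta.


eta = mdot * dP / (rho * P_pump)
eta = 34.696 * 2243.8 / (960.22 * 122.27)
eta = 0.66309


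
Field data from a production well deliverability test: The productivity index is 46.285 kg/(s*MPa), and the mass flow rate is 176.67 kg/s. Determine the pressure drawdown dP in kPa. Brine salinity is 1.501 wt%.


dP = mdot * 1000 / PI
dP = 176.67 * 1000 / 46.285
dP = 3817.0 kPa


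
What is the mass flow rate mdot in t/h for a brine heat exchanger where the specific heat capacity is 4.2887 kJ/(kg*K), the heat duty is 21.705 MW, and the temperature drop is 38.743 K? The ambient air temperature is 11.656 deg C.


mdot = Q * 1000 / (cp * dT)
mdot = 21.705 * 1000 / (4.2887 * 38.743)
mdot = 130.6294 kg/s
Convert: 130.6294 kg/s * 3.6 = 470.27 t/h
mdot = 470.27 t/h


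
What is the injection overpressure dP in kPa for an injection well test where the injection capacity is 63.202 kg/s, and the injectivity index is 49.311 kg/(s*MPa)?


dP = mdot * 1000 / II
dP = 63.202 * 1000 / 49.311
dP = 1281.7 kPa


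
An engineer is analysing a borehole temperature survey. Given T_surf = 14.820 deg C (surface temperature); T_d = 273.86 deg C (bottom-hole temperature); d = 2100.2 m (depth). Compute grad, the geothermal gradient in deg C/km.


grad = (T_d - T_surf) / d * 1000
grad = (273.86 - 14.820) / 2100.2 * 1000
grad = 123.34 deg C/km


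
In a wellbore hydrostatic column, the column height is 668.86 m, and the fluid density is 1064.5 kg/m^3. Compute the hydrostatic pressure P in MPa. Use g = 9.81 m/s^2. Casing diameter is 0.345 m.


P = rho * g * h / 1e6
P = 1064.5 * 9.81 * 668.86 / 1e6
P = 6.9847 MPa


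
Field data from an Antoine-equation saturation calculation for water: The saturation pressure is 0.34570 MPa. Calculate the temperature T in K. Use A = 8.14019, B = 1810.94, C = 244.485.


T = B / (A - log10(P_sat * 760 / 0.101325)) - C
T = 1810.94 / (8.14019 - log10(0.34570 * 760 / 0.101325)) - 244.485
T = 138.6697 deg C
Convert to K: 138.6697 + 273.15 = 411.82 K
T = 411.82 K


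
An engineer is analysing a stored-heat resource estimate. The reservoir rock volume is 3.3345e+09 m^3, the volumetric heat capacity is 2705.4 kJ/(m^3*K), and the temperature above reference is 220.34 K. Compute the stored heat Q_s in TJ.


Q_s = Vr * rhoc * dT / 1e12
Q_s = 3.3345e+09 * 2705.4 * 220.34 / 1e12
Q_s = 1987.722 PJ
Convert: 1987.722 PJ * 1000.0 = 1.9877e+06 TJ
Q_s = 1.9877e+06 TJ


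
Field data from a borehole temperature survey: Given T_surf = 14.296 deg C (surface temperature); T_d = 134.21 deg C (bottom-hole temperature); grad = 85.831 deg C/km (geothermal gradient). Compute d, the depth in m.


d = (T_d - T_surf) / grad * 1000
d = (134.21 - 14.296) / 85.831 * 1000
d = 1397.1 m


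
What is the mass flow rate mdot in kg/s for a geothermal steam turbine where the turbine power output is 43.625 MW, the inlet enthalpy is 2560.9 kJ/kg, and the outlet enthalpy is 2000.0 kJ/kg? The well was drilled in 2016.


mdot = P * 1000 / (h_in - h_out)
mdot = 43.625 * 1000 / (2560.9 - 2000.0)
mdot = 77.777 kg/s


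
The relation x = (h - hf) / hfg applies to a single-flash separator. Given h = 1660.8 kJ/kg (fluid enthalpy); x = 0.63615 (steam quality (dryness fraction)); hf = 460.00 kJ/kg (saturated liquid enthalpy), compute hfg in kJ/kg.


hfg = (h - hf) / x
hfg = (1660.8 - 460.00) / 0.63615
hfg = 1887.6 kJ/kg


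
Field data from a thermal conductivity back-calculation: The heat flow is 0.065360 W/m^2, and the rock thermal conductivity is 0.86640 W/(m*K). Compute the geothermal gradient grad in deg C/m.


grad = q / k * 1000
grad = 0.065360 / 0.86640 * 1000
grad = 75.43860 deg C/km
Convert: 75.43860 deg C/km * 0.001 = 0.075439 deg C/m
grad = 0.075439 deg C/m


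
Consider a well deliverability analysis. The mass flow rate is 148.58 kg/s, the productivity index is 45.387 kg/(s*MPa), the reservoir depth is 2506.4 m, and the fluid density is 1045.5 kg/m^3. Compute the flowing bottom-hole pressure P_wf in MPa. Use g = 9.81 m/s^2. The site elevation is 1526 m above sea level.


Step 1: P_i = rho*g*h/1e6 = 1045.5*9.81*2506.4/1e6 = 25.70653 MPa
Step 2: P_wf = P_i - mdot/PI = 25.70653 - 148.58/45.387 = 22.433 MPa
P_wf = 22.433 MPa


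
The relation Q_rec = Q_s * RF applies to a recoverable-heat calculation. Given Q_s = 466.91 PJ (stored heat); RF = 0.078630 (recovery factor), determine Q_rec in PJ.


Q_rec = Q_s * RF
Q_rec = 466.91 * 0.078630
Q_rec = 36.713 PJ


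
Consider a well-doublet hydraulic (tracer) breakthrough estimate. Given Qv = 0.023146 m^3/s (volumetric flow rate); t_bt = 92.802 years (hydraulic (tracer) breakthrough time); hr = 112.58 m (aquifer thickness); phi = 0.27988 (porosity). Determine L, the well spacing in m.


L = sqrt(t_bt*365.25*86400*3*Qv / (pi*hr*phi))
L = sqrt(92.802*365.25*86400*3*0.023146 / (pi*112.58*0.27988))
L = 1433.3 m


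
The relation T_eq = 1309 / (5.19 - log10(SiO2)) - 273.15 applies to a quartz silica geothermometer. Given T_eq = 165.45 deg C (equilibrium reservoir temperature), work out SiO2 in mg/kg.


SiO2 = 10^(5.19 - 1309/(T_eq + 273.15))
SiO2 = 10^(5.19 - 1309/(165.45 + 273.15))
SiO2 = 160.51 mg/kg


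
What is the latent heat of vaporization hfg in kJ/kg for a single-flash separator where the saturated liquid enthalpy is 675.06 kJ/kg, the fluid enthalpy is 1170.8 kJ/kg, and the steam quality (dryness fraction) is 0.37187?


hfg = (h - hf) / x
hfg = (1170.8 - 675.06) / 0.37187
hfg = 1333.1 kJ/kg


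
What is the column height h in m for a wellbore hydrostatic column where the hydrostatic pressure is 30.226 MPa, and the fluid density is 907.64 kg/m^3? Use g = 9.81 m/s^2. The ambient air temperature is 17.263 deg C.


h = P * 1e6 / (g * rho)
h = 30.226 * 1e6 / (9.81 * 907.64)
h = 3394.7 m


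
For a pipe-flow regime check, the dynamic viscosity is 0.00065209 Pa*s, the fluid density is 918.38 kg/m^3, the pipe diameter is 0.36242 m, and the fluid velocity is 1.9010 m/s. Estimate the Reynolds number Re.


Re = rho * vel * D / mu
Re = 918.38 * 1.9010 * 0.36242 / 0.00065209
Re = 9.7031e+05


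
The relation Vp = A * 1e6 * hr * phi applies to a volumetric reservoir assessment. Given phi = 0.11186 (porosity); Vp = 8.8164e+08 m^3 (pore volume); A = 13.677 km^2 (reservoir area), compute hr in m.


hr = Vp / (A * 1e6 * phi)
hr = 8.8164e+08 / (13.677 * 1e6 * 0.11186)
hr = 576.27 m


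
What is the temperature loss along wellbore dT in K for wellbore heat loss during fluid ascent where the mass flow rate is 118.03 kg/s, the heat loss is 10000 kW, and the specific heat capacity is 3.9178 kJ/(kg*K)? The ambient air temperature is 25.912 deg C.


dT = Q_loss / (mdot * cp)
dT = 10000 / (118.03 * 3.9178)
dT = 21.625 K


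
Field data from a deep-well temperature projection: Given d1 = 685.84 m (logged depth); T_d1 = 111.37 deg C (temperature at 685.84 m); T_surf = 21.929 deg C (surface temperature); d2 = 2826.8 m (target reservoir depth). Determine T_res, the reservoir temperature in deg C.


Step 1: grad = (T_d1 - T_surf)/d1 * 1000 = (111.37 - 21.929)/685.84 * 1000 = 130.4109 deg C/km
Step 2: T_res = T_surf + grad*d2/1000 = 21.929 + 130.4109*2826.8/1000 = 390.57 deg C
T_res = 390.57 deg C


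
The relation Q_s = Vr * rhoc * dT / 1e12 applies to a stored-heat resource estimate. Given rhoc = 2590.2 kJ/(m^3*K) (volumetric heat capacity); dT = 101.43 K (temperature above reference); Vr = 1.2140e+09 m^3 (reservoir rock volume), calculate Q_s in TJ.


Q_s = Vr * rhoc * dT / 1e12
Q_s = 1.2140e+09 * 2590.2 * 101.43 / 1e12
Q_s = 318.9469 PJ
Convert: 318.9469 PJ * 1000.0 = 3.1895e+05 TJ
Q_s = 3.1895e+05 TJ


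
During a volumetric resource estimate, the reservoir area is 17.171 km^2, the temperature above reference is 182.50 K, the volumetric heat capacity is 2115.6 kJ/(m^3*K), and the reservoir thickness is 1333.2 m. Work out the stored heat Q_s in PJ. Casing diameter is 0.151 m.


Step 1: Vr = A*1e6*hr = 17.171*1e6*1333.2 = 2.289238e+10 m^3
Step 2: Q_s = Vr*rhoc*dT/1e12 = 2.289238e+10*2115.6*182.5/1e12 = 8838.7 PJ
Q_s = 8838.7 PJ


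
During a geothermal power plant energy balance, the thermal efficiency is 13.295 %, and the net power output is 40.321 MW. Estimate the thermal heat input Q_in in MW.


Q_in = W_net / (eta / 100)
Q_in = 40.321 / (13.295 / 100)
Q_in = 303.28 MW


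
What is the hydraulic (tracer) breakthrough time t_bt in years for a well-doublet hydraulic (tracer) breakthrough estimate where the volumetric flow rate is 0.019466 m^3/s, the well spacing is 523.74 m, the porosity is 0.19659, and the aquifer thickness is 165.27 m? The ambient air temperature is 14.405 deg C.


t_bt = pi * hr * phi * L^2 / (3 * Qv) / (365.25*86400)
t_bt = pi * 165.27 * 0.19659 * 523.74^2 / (3 * 0.019466) / (365.25*86400)
t_bt = 15.193 years


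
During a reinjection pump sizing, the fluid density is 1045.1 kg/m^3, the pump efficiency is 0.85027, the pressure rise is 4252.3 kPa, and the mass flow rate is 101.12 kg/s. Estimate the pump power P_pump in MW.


P_pump = mdot * dP / (rho * eta)
P_pump = 101.12 * 4252.3 / (1045.1 * 0.85027)
P_pump = 483.8896 kW
Convert: 483.8896 kW * 0.001 = 0.48389 MW
P_pump = 0.48389 MW


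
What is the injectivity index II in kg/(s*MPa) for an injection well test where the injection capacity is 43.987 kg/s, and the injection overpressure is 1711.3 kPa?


II = mdot * 1000 / dP
II = 43.987 * 1000 / 1711.3
II = 25.704 kg/(s*MPa)


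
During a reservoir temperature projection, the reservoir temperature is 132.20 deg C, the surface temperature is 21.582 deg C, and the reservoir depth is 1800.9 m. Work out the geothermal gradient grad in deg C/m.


grad = (T_res - T_surf) / d * 1000
grad = (132.20 - 21.582) / 1800.9 * 1000
grad = 61.42373 deg C/km
Convert: 61.42373 deg C/km * 0.001 = 0.061424 deg C/m
grad = 0.061424 deg C/m


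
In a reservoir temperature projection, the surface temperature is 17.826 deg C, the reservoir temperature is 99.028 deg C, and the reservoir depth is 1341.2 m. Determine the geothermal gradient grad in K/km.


grad = (T_res - T_surf) / d * 1000
grad = (99.028 - 17.826) / 1341.2 * 1000
grad = 60.54429 deg C/km
Convert: 60.54429 deg C/km * 1.0 = 60.544 K/km
grad = 60.544 K/km


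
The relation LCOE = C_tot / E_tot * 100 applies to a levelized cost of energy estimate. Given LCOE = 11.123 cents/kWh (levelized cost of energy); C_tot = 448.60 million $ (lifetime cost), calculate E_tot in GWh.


E_tot = C_tot / LCOE * 100
E_tot = 448.60 / 11.123 * 100
E_tot = 4033.1 GWh


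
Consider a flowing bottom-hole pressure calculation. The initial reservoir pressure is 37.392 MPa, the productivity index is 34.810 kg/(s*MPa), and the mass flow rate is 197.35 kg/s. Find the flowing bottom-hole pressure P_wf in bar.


P_wf = P_i - mdot / PI
P_wf = 37.392 - 197.35 / 34.810
P_wf = 31.72265 MPa
Convert: 31.72265 MPa * 10.0 = 317.23 bar
P_wf = 317.23 bar


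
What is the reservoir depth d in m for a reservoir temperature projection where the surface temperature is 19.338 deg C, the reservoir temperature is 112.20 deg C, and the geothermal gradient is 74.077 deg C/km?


d = (T_res - T_surf) / grad * 1000
d = (112.20 - 19.338) / 74.077 * 1000
d = 1253.6 m


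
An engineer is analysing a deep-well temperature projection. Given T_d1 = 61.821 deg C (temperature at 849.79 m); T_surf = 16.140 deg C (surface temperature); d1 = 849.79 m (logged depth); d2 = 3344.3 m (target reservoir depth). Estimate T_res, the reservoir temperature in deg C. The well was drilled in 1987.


Step 1: grad = (T_d1 - T_surf)/d1 * 1000 = (61.821 - 16.14)/849.79 * 1000 = 53.75563 deg C/km
Step 2: T_res = T_surf + grad*d2/1000 = 16.14 + 53.75563*3344.3/1000 = 195.91 deg C
T_res = 195.91 deg C


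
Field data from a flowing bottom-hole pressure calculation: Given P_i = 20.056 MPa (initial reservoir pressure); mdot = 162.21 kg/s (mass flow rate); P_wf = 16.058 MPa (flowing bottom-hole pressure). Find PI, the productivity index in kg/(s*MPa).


PI = mdot / (P_i - P_wf)
PI = 162.21 / (20.056 - 16.058)
PI = 40.573 kg/(s*MPa)


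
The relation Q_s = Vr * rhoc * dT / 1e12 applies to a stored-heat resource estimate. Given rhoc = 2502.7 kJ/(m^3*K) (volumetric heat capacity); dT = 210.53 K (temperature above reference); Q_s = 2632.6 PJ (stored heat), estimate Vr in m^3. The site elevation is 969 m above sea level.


Vr = Q_s * 1e12 / (rhoc * dT)
Vr = 2632.6 * 1e12 / (2502.7 * 210.53)
Vr = 4.9965e+09 m^3


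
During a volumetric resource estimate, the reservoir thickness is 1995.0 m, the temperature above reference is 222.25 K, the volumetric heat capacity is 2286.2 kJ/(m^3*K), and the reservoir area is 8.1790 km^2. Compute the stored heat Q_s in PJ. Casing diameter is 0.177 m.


Step 1: Vr = A*1e6*hr = 8.179*1e6*1995.0 = 1.631710e+10 m^3
Step 2: Q_s = Vr*rhoc*dT/1e12 = 1.631710e+10*2286.2*222.25/1e12 = 8290.8 PJ
Q_s = 8290.8 PJ


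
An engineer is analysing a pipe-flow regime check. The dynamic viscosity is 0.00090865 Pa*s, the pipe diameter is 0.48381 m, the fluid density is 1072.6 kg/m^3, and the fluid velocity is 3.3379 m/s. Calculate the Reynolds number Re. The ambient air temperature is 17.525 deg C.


Re = rho * vel * D / mu
Re = 1072.6 * 3.3379 * 0.48381 / 0.00090865
Re = 1.9063e+06


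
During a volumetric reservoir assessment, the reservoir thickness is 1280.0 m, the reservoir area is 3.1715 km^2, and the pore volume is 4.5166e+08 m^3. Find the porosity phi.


phi = Vp / (A * 1e6 * hr)
phi = 4.5166e+08 / (3.1715 * 1e6 * 1280.0)
phi = 0.11126


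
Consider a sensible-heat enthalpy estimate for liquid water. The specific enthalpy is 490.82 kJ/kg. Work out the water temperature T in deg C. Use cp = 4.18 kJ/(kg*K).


T = h / cp
T = 490.82 / 4.18
T = 117.42 deg C


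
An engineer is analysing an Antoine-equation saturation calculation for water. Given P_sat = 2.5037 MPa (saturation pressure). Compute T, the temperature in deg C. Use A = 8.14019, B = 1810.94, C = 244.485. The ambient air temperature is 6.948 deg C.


T = B / (A - log10(P_sat * 760 / 0.101325)) - C
T = 1810.94 / (8.14019 - log10(2.5037 * 760 / 0.101325)) - 244.485
T = 223.88 deg C


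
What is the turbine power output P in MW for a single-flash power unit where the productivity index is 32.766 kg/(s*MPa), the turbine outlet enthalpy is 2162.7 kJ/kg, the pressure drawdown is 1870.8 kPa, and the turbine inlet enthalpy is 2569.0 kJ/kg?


Step 1: mdot = PI * dP / 1000 = 32.766 * 1870.8 / 1000 = 61.29863 kg/s
Step 2: P = mdot*(h_in - h_out)/1000 = 61.29863*(2569.0 - 2162.7)/1000 = 24.906 MW
P = 24.906 MW


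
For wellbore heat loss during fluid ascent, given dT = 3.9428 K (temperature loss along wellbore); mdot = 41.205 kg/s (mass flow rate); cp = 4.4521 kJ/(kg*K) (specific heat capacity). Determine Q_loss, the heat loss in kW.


Q_loss = mdot * cp * dT
Q_loss = 41.205 * 4.4521 * 3.9428
Q_loss = 723.30 kW


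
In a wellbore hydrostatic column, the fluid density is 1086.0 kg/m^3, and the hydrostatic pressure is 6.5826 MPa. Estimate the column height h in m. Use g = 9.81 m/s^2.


h = P * 1e6 / (g * rho)
h = 6.5826 * 1e6 / (9.81 * 1086.0)
h = 617.87 m


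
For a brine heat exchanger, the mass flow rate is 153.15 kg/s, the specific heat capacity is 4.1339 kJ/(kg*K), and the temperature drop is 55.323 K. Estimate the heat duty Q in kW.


Q = mdot * cp * dT / 1000
Q = 153.15 * 4.1339 * 55.323 / 1000
Q = 35.02537 MW
Convert: 35.02537 MW * 1000.0 = 35025 kW
Q = 35025 kW


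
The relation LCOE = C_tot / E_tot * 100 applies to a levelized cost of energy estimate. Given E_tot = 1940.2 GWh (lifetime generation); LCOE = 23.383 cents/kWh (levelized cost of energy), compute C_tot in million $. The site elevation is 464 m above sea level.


C_tot = LCOE / 100 * E_tot
C_tot = 23.383 / 100 * 1940.2
C_tot = 453.68 million $


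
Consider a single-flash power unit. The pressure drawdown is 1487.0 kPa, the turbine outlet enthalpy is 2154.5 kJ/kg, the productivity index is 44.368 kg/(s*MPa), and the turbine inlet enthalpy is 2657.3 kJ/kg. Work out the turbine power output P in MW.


Step 1: mdot = PI * dP / 1000 = 44.368 * 1487.0 / 1000 = 65.97522 kg/s
Step 2: P = mdot*(h_in - h_out)/1000 = 65.97522*(2657.3 - 2154.5)/1000 = 33.172 MW
P = 33.172 MW


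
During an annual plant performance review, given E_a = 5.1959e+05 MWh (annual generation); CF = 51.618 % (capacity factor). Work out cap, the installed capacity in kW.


cap = E_a / (CF/100 * 8760)
cap = 5.1959e+05 / (51.618/100 * 8760)
cap = 114.9094 MW
Convert: 114.9094 MW * 1000.0 = 1.1491e+05 kW
cap = 1.1491e+05 kW


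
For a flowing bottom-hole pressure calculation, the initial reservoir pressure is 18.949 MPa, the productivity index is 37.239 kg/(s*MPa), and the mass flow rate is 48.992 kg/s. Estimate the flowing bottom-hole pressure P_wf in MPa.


P_wf = P_i - mdot / PI
P_wf = 18.949 - 48.992 / 37.239
P_wf = 17.633 MPa


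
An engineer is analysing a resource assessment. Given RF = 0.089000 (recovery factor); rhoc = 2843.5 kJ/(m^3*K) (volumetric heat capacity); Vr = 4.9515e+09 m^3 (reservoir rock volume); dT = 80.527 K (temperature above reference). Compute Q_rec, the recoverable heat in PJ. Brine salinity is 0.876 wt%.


Step 1: Q_s = Vr*rhoc*dT/1e12 = 4.9515e+09*2843.5*80.527/1e12 = 1133.787 PJ
Step 2: Q_rec = Q_s * RF = 1133.787 * 0.089 = 100.91 PJ
Q_rec = 100.91 PJ


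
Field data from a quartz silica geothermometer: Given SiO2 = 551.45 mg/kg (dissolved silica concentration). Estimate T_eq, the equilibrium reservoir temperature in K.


T_eq = 1309 / (5.19 - log10(SiO2)) - 273.15
T_eq = 1309 / (5.19 - log10(551.45)) - 273.15
T_eq = 261.4644 deg C
Convert to K: 261.4644 + 273.15 = 534.61 K
T_eq = 534.61 K


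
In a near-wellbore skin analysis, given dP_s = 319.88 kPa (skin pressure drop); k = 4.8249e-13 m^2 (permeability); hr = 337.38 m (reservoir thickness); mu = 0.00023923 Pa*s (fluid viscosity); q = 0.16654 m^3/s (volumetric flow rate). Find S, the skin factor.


S = dP_s * 1000 * 2*pi*k*hr / (q*mu)
S = 319.88 * 1000 * 2*pi*4.8249e-13*337.38 / (0.16654*0.00023923)
S = 8.2118


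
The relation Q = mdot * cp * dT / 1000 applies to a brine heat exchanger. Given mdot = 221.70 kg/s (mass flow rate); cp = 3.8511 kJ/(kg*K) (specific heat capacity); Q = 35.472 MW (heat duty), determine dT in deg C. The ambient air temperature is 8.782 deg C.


dT = Q * 1000 / (mdot * cp)
dT = 35.472 * 1000 / (221.70 * 3.8511)
dT = 41.54657 K
Convert (temperature difference, 1 K = 1 deg C): 41.54657 K = 41.54657 deg C
dT = 41.547 deg C


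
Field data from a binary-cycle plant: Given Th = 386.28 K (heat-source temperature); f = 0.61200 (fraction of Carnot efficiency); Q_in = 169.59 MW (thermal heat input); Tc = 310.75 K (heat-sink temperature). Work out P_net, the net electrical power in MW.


Step 1: eta = (1 - Tc/Th)*f = (1 - 310.75/386.28)*0.612 = 0.1196654
Step 2: P_net = eta * Q_in = 0.1196654 * 169.59 = 20.294 MW
P_net = 20.294 MW


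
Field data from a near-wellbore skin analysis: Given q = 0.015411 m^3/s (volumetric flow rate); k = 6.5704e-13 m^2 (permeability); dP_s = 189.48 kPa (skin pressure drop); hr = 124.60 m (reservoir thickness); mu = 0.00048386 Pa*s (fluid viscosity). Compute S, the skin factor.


S = dP_s * 1000 * 2*pi*k*hr / (q*mu)
S = 189.48 * 1000 * 2*pi*6.5704e-13*124.60 / (0.015411*0.00048386)
S = 13.071


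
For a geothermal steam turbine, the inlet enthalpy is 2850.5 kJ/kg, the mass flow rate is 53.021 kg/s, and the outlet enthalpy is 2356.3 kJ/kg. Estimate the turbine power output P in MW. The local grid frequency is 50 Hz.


P = mdot * (h_in - h_out) / 1000
P = 53.021 * (2850.5 - 2356.3) / 1000
P = 26.203 MW


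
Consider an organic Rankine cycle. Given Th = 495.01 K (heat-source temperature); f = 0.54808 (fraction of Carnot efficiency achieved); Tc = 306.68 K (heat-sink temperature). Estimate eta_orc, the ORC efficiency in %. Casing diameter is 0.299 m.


eta_orc = (1 - Tc/Th) * f * 100
eta_orc = (1 - 306.68/495.01) * 0.54808 * 100
eta_orc = 20.852 %


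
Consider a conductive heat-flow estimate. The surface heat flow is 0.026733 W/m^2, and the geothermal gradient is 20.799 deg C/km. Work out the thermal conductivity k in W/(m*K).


k = q * 1000 / grad
k = 0.026733 * 1000 / 20.799
k = 1.2853 W/(m*K)


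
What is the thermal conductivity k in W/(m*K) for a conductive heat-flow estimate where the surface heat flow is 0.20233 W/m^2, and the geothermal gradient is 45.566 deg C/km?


k = q * 1000 / grad
k = 0.20233 * 1000 / 45.566
k = 4.4404 W/(m*K)


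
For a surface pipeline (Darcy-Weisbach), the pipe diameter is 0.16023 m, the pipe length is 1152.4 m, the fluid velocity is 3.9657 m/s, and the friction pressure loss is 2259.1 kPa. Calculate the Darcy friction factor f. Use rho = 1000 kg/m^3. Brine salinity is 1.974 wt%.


f = dP*1000 / ((L/D)*(rho*vel^2/2))
f = 2259.1*1000 / ((1152.4/0.16023)*(1000*3.9657^2/2))
f = 0.039945


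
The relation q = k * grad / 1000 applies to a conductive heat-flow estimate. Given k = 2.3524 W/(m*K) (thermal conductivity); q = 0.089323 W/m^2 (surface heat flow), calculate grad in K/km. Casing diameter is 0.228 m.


grad = q * 1000 / k
grad = 0.089323 * 1000 / 2.3524
grad = 37.97101 deg C/km
Convert: 37.97101 deg C/km * 1.0 = 37.971 K/km
grad = 37.971 K/km


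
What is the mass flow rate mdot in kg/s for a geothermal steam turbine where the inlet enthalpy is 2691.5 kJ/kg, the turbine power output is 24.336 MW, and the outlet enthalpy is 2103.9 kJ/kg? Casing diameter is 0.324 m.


mdot = P * 1000 / (h_in - h_out)
mdot = 24.336 * 1000 / (2691.5 - 2103.9)
mdot = 41.416 kg/s


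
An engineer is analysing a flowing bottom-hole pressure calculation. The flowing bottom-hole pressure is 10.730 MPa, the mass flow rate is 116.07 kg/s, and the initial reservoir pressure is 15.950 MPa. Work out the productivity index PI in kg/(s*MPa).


PI = mdot / (P_i - P_wf)
PI = 116.07 / (15.950 - 10.730)
PI = 22.236 kg/(s*MPa)


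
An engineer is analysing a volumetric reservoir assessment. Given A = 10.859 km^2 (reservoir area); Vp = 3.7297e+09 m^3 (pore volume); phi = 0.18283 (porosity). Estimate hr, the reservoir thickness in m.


hr = Vp / (A * 1e6 * phi)
hr = 3.7297e+09 / (10.859 * 1e6 * 0.18283)
hr = 1878.6 m


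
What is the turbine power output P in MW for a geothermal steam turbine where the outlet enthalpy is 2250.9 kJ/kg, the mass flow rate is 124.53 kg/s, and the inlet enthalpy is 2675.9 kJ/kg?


P = mdot * (h_in - h_out) / 1000
P = 124.53 * (2675.9 - 2250.9) / 1000
P = 52.925 MW


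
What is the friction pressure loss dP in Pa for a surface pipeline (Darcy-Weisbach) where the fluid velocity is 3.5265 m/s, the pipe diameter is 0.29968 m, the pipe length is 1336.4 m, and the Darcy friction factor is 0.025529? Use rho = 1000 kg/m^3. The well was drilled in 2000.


dP = f * (L/D) * (rho*vel^2/2) / 1000
dP = 0.025529 * (1336.4/0.29968) * (1000*3.5265^2/2) / 1000
dP = 707.8974 kPa
Convert: 707.8974 kPa * 1000.0 = 7.0790e+05 Pa
dP = 7.0790e+05 Pa


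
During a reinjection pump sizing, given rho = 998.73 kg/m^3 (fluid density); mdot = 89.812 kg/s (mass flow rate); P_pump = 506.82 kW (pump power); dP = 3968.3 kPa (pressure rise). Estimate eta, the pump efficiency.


eta = mdot * dP / (rho * P_pump)
eta = 89.812 * 3968.3 / (998.73 * 506.82)
eta = 0.70410


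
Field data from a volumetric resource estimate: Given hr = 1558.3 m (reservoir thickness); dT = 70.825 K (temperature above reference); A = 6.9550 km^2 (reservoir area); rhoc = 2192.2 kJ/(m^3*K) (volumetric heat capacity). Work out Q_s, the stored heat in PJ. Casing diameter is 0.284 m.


Step 1: Vr = A*1e6*hr = 6.955*1e6*1558.3 = 1.083798e+10 m^3
Step 2: Q_s = Vr*rhoc*dT/1e12 = 1.083798e+10*2192.2*70.825/1e12 = 1682.7 PJ
Q_s = 1682.7 PJ


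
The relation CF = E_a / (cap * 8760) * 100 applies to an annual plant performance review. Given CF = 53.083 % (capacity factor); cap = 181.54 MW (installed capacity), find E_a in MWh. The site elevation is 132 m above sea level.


E_a = CF / 100 * cap * 8760
E_a = 53.083 / 100 * 181.54 * 8760
E_a = 8.4417e+05 MWh


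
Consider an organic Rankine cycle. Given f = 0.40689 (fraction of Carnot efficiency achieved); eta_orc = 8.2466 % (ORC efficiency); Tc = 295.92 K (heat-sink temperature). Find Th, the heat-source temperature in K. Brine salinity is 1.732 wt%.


Th = Tc / (1 - (eta_orc/100)/f)
Th = 295.92 / (1 - (8.2466/100)/0.40689)
Th = 371.14 K


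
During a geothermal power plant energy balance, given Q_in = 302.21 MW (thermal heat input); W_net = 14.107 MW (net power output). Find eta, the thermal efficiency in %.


eta = W_net / Q_in * 100
eta = 14.107 / 302.21 * 100
eta = 4.6679 %


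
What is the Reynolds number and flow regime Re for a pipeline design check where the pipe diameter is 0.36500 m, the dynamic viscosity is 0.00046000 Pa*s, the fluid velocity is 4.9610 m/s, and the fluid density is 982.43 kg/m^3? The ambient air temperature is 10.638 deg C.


Step 1: Re = rho*vel*D/mu = 982.43*4.961*0.365/0.00046 = 3.8673e+06
Step 2: Re = 3.8673e+06 > 4000, so flow is turbulent.
Re = 3.8673e+06 (turbulent)


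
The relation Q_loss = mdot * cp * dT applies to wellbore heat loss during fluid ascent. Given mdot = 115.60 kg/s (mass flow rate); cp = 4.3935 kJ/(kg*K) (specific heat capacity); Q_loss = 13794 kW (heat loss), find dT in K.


dT = Q_loss / (mdot * cp)
dT = 13794 / (115.60 * 4.3935)
dT = 27.159 K


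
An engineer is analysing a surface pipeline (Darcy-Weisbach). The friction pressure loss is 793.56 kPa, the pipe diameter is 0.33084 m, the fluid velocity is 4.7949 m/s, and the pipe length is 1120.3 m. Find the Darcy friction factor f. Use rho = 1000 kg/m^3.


f = dP*1000 / ((L/D)*(rho*vel^2/2))
f = 793.56*1000 / ((1120.3/0.33084)*(1000*4.7949^2/2))
f = 0.020386


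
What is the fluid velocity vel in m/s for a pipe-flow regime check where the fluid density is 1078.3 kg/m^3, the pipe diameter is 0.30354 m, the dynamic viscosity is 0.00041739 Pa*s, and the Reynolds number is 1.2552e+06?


vel = Re * mu / (rho * D)
vel = 1.2552e+06 * 0.00041739 / (1078.3 * 0.30354)
vel = 1.6007 m/s


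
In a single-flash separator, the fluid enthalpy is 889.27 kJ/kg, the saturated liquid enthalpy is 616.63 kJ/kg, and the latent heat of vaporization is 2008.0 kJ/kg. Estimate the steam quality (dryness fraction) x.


x = (h - hf) / hfg
x = (889.27 - 616.63) / 2008.0
x = 0.13578


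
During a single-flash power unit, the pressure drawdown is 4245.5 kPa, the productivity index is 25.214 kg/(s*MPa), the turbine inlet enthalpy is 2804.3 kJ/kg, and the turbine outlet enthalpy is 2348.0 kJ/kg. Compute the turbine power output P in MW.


Step 1: mdot = PI * dP / 1000 = 25.214 * 4245.5 / 1000 = 107.0460 kg/s
Step 2: P = mdot*(h_in - h_out)/1000 = 107.0460*(2804.3 - 2348.0)/1000 = 48.845 MW
P = 48.845 MW


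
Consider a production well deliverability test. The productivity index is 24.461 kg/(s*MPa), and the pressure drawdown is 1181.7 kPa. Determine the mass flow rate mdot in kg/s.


mdot = PI * dP / 1000
mdot = 24.461 * 1181.7 / 1000
mdot = 28.906 kg/s


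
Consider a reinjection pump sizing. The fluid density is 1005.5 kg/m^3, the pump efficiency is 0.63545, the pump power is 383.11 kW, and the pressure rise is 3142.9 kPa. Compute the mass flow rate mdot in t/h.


mdot = P_pump * rho * eta / dP
mdot = 383.11 * 1005.5 * 0.63545 / 3142.9
mdot = 77.88546 kg/s
Convert: 77.88546 kg/s * 3.6 = 280.39 t/h
mdot = 280.39 t/h


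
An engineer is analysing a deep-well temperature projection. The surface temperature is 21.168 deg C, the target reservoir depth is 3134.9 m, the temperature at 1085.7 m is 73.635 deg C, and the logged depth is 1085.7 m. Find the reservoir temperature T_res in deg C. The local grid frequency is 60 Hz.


Step 1: grad = (T_d1 - T_surf)/d1 * 1000 = (73.635 - 21.168)/1085.7 * 1000 = 48.32550 deg C/km
Step 2: T_res = T_surf + grad*d2/1000 = 21.168 + 48.32550*3134.9/1000 = 172.66 deg C
T_res = 172.66 deg C


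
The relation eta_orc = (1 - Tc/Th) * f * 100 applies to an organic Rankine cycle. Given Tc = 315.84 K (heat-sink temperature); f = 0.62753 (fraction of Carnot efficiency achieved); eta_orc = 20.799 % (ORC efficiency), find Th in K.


Th = Tc / (1 - (eta_orc/100)/f)
Th = 315.84 / (1 - (20.799/100)/0.62753)
Th = 472.42 K


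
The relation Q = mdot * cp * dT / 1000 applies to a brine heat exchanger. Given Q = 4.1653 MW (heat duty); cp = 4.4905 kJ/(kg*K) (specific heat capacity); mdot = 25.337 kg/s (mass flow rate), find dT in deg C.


dT = Q * 1000 / (mdot * cp)
dT = 4.1653 * 1000 / (25.337 * 4.4905)
dT = 36.60972 K
Convert (temperature difference, 1 K = 1 deg C): 36.60972 K = 36.60972 deg C
dT = 36.610 deg C


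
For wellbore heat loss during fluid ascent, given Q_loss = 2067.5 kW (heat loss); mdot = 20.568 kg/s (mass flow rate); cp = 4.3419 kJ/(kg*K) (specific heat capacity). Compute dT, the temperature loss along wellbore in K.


dT = Q_loss / (mdot * cp)
dT = 2067.5 / (20.568 * 4.3419)
dT = 23.151 K


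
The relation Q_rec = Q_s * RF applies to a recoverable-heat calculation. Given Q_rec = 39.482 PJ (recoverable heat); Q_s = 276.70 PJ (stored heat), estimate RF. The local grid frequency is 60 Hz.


RF = Q_rec / Q_s
RF = 39.482 / 276.70
RF = 0.14269


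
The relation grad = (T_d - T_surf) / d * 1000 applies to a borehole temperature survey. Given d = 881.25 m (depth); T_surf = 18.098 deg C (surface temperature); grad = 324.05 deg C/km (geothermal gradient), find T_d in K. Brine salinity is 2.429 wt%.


T_d = T_surf + grad * d / 1000
T_d = 18.098 + 324.05 * 881.25 / 1000
T_d = 303.6671 deg C
Convert to K: 303.6671 + 273.15 = 576.82 K
T_d = 576.82 K


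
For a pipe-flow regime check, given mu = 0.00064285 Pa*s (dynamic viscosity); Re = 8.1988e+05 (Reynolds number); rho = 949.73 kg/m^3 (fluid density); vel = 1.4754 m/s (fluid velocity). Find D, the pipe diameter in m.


D = Re * mu / (rho * vel)
D = 8.1988e+05 * 0.00064285 / (949.73 * 1.4754)
D = 0.37614 m


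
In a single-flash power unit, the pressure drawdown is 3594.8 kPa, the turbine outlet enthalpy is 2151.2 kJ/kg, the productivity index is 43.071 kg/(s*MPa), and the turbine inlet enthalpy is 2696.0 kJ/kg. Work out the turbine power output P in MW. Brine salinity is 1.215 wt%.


Step 1: mdot = PI * dP / 1000 = 43.071 * 3594.8 / 1000 = 154.8316 kg/s
Step 2: P = mdot*(h_in - h_out)/1000 = 154.8316*(2696.0 - 2151.2)/1000 = 84.352 MW
P = 84.352 MW


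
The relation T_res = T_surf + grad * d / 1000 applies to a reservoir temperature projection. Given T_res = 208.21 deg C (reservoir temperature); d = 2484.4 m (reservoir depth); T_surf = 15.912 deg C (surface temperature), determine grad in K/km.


grad = (T_res - T_surf) / d * 1000
grad = (208.21 - 15.912) / 2484.4 * 1000
grad = 77.40219 deg C/km
Convert: 77.40219 deg C/km * 1.0 = 77.402 K/km
grad = 77.402 K/km


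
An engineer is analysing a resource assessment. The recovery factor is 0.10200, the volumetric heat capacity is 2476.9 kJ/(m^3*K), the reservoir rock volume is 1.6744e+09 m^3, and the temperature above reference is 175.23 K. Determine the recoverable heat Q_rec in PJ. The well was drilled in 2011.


Step 1: Q_s = Vr*rhoc*dT/1e12 = 1.6744e+09*2476.9*175.23/1e12 = 726.7351 PJ
Step 2: Q_rec = Q_s * RF = 726.7351 * 0.102 = 74.127 PJ
Q_rec = 74.127 PJ


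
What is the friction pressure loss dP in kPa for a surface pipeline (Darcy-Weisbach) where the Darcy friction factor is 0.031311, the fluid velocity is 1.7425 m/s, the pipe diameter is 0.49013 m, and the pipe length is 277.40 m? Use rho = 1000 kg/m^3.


dP = f * (L/D) * (rho*vel^2/2) / 1000
dP = 0.031311 * (277.40/0.49013) * (1000*1.7425^2/2) / 1000
dP = 26.903 kPa


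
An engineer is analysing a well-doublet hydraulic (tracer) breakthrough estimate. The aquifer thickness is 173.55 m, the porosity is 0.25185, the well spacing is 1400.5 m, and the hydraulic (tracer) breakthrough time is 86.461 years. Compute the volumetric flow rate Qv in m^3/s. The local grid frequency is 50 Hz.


Qv = pi*hr*phi*L^2 / (3*t_bt*365.25*86400)
Qv = pi*173.55*0.25185*1400.5^2 / (3*86.461*365.25*86400)
Qv = 0.032903 m^3/s


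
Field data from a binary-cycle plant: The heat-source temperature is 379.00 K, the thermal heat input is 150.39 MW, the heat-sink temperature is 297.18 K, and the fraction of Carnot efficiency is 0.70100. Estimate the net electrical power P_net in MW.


Step 1: eta = (1 - Tc/Th)*f = (1 - 297.18/379.0)*0.701 = 0.1513346
Step 2: P_net = eta * Q_in = 0.1513346 * 150.39 = 22.759 MW
P_net = 22.759 MW


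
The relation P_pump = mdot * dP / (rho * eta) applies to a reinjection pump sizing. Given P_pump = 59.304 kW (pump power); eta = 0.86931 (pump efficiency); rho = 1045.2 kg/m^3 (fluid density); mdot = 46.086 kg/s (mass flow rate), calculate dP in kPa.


dP = P_pump * rho * eta / mdot
dP = 59.304 * 1045.2 * 0.86931 / 46.086
dP = 1169.2 kPa


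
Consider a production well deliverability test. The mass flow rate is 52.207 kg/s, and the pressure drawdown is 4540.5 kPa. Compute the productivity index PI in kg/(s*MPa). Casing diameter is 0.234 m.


PI = mdot * 1000 / dP
PI = 52.207 * 1000 / 4540.5
PI = 11.498 kg/(s*MPa)


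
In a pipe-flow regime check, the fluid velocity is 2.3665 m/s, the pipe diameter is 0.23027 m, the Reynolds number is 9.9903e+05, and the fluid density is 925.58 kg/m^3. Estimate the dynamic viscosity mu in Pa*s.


mu = rho * vel * D / Re
mu = 925.58 * 2.3665 * 0.23027 / 9.9903e+05
mu = 0.00050487 Pa*s


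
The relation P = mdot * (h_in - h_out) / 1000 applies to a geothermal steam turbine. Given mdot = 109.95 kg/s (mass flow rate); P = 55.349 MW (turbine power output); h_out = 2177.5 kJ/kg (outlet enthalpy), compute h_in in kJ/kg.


h_in = h_out + P * 1000 / mdot
h_in = 2177.5 + 55.349 * 1000 / 109.95
h_in = 2680.9 kJ/kg


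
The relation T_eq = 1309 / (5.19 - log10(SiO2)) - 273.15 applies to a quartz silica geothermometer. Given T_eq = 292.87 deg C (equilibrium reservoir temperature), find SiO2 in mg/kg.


SiO2 = 10^(5.19 - 1309/(T_eq + 273.15))
SiO2 = 10^(5.19 - 1309/(292.87 + 273.15))
SiO2 = 753.98 mg/kg


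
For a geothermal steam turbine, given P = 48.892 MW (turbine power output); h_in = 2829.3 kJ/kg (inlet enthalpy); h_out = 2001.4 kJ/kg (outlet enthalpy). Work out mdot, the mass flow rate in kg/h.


mdot = P * 1000 / (h_in - h_out)
mdot = 48.892 * 1000 / (2829.3 - 2001.4)
mdot = 59.05544 kg/s
Convert: 59.05544 kg/s * 3600.0 = 2.1260e+05 kg/h
mdot = 2.1260e+05 kg/h


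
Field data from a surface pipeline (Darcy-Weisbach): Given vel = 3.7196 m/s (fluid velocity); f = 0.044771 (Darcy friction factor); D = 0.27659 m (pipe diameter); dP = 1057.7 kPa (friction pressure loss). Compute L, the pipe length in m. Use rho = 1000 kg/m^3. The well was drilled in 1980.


L = dP*1000*D / (f*rho*vel^2/2)
L = 1057.7*1000*0.27659 / (0.044771*1000*3.7196^2/2)
L = 944.58 m


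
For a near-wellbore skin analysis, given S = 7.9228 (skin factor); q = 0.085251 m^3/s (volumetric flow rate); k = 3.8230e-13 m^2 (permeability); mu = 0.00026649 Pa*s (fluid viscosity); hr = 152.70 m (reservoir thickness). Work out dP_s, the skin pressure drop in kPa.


dP_s = S * q * mu / (2*pi*k*hr) / 1000
dP_s = 7.9228 * 0.085251 * 0.00026649 / (2*pi*3.8230e-13*152.70) / 1000
dP_s = 490.72 kPa


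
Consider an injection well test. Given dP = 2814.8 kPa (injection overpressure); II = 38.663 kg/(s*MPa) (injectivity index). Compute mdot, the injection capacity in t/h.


mdot = II * dP / 1000
mdot = 38.663 * 2814.8 / 1000
mdot = 108.8286 kg/s
Convert: 108.8286 kg/s * 3.6 = 391.78 t/h
mdot = 391.78 t/h
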